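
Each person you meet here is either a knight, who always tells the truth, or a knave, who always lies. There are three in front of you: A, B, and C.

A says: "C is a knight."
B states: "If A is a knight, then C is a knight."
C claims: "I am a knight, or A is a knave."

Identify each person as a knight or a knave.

A: knight, B: knight, C: knight

Consider A. Suppose A is a knave.
Then no assignment of the remaining roles makes every statement match its speaker's type — contradiction.
So A is a knight.
Consider B. Suppose B is a knave.
Then no assignment of the remaining roles makes every statement match its speaker's type — contradiction.
So B is a knight.
Consider C. Suppose C is a knave.
Then A's statement comes out false, contradicting A being a knight.
So C is a knight.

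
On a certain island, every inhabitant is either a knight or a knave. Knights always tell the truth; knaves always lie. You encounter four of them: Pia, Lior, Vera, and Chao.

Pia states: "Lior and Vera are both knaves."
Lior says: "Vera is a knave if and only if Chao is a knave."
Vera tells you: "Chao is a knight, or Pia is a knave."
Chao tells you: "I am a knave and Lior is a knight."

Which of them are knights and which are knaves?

Pia: knave, Lior: knave, Vera: knight, Chao: knave

Consider Pia. Suppose Pia is a knight.
Then no assignment of the remaining roles makes every statement match its speaker's type — contradiction.
So Pia is a knave.
With that fixed, Vera's statement is true, so Vera is a knight.
Consider Lior. Suppose Lior is a knight.
Then whichever role Chao has, Chao's statement has the wrong truth value — contradiction.
So Lior is a knave.
With that fixed, Chao's statement is false, so Chao is a knave.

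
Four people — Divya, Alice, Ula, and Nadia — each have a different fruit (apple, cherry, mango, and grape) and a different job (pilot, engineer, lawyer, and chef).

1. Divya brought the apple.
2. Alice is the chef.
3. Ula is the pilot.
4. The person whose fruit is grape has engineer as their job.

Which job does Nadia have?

engineer

With clues 1–2, chef is impossible for Nadia's job.
With clues 1–3, pilot is impossible for Nadia's job.
With clues 1–4, lawyer is impossible for Nadia's job.
That leaves engineer.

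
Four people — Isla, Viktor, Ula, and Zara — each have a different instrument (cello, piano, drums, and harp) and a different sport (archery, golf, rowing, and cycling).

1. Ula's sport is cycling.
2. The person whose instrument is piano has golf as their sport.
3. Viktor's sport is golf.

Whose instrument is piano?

Viktor

With clues 1–2, Ula is impossible for the one with instrument piano.
With clues 1–3, Isla and Zara are impossible for the one with instrument piano.
That leaves Viktor.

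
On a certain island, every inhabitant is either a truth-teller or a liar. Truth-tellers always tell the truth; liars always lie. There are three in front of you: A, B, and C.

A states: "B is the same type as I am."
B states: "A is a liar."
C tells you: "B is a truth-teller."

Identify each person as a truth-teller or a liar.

Consider A. Suppose A is a truth-teller.
Then no assignment of the remaining roles makes every statement match its speaker's type — contradiction.
So A is a liar.
With that fixed, B's statement is true, so B is a truth-teller.
With that fixed, C's statement is true, so C is a truth-teller.

A: liar, B: truth-teller, C: truth-teller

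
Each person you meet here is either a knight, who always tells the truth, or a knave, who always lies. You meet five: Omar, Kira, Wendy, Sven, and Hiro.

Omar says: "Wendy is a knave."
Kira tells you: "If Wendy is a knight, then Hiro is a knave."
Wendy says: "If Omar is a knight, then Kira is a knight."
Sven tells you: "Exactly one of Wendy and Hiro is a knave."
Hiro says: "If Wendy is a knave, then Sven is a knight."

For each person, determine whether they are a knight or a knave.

Omar: knave, Kira: knave, Wendy: knight, Sven: knave, Hiro: knight

Consider Omar. Suppose Omar is a knight.
Then no assignment of the remaining roles makes every statement match its speaker's type — contradiction.
So Omar is a knave.
With that fixed, Wendy's statement is true, so Wendy is a knight.
With that fixed, Hiro's statement is true, so Hiro is a knight.
With that fixed, Kira's statement is false, so Kira is a knave.
With that fixed, Sven's statement is false, so Sven is a knave.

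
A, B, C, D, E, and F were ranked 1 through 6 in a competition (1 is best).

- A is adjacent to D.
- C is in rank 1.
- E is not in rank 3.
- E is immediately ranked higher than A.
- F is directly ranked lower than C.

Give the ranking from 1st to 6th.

From clues 1–2: C → rank 1.
From clues 1–3: E is in {2,4,5,6}.
From clues 1–4: A is in {3,5}.
From clues 1–5: F → rank 2, B → rank 3, E → rank 4, A → rank 5, D → rank 6.

C, F, B, E, A, D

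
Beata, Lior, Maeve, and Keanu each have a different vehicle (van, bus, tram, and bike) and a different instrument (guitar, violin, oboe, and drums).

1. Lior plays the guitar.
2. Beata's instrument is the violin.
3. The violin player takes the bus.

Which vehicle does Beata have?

With clues 1–3, bike, tram, and van are impossible for Beata's vehicle.
That leaves bus.

bus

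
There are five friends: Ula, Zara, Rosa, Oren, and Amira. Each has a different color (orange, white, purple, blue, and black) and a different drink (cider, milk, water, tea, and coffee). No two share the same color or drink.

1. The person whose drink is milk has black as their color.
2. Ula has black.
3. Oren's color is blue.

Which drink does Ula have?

milk

With clues 1–2, cider, coffee, tea, and water are impossible for Ula's drink.
That leaves milk.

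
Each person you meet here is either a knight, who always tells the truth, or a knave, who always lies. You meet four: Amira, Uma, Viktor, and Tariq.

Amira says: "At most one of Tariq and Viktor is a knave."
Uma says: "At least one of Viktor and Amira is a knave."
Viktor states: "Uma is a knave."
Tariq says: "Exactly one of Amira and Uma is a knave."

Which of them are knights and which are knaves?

Consider Amira. Suppose Amira is a knave.
Then no assignment of the remaining roles makes every statement match its speaker's type — contradiction.
So Amira is a knight.
Consider Uma. Suppose Uma is a knight.
Then no assignment of the remaining roles makes every statement match its speaker's type — contradiction.
So Uma is a knave.
With that fixed, Viktor's statement is true, so Viktor is a knight.
With that fixed, Tariq's statement is true, so Tariq is a knight.

Amira: knight, Uma: knave, Viktor: knight, Tariq: knight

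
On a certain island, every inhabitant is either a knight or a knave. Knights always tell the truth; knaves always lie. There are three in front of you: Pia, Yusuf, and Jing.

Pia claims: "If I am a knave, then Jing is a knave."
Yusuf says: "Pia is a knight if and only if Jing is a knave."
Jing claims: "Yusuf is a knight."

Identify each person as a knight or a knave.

Pia: knave, Yusuf: knight, Jing: knight

Consider Pia. Suppose Pia is a knight.
Then no assignment of the remaining roles makes every statement match its speaker's type — contradiction.
So Pia is a knave.
Consider Yusuf. Suppose Yusuf is a knave.
Then no assignment of the remaining roles makes every statement match its speaker's type — contradiction.
So Yusuf is a knight.
With that fixed, Jing's statement is true, so Jing is a knight.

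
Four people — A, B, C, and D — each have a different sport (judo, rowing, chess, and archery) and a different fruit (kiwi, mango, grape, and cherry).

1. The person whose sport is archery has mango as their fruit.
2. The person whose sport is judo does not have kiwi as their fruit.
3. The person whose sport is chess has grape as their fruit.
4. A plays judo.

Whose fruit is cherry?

A

With clues 1–4, B, C, and D are impossible for the one with fruit cherry.
That leaves A.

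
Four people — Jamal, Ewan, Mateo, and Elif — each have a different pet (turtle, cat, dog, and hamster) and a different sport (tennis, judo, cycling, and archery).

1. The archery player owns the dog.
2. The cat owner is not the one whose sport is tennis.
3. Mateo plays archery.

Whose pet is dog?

Mateo

With clues 1–3, Elif, Ewan, and Jamal are impossible for the one with pet dog.
That leaves Mateo.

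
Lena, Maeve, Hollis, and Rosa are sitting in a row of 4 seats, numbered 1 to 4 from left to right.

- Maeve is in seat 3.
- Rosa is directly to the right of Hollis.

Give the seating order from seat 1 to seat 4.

Hollis, Rosa, Maeve, Lena

From clue 1: Maeve → seat 3.
From clues 1–2: Hollis → seat 1, Rosa → seat 2, Lena → seat 4.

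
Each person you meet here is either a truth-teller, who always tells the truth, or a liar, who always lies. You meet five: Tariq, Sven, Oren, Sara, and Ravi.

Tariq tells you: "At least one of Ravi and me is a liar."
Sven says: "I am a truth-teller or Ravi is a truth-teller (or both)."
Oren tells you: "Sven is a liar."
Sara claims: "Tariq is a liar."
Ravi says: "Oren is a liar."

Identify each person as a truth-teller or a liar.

Tariq: truth-teller, Sven: liar, Oren: truth-teller, Sara: liar, Ravi: liar

Consider Tariq. Suppose Tariq is a liar.
Then Tariq's own statement would have to be false, but it can't be — contradiction.
So Tariq is a truth-teller.
With that fixed, Sara's statement is false, so Sara is a liar.
Consider Sven. Suppose Sven is a truth-teller.
Then no assignment of the remaining roles makes every statement match its speaker's type — contradiction.
So Sven is a liar.
With that fixed, Oren's statement is true, so Oren is a truth-teller.
With that fixed, Ravi's statement is false, so Ravi is a liar.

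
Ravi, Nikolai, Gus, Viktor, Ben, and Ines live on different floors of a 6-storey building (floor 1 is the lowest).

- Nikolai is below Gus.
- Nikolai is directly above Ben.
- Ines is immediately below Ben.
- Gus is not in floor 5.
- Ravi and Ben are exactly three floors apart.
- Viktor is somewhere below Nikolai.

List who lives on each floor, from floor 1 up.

From clue 1: Nikolai is in {1,2,3,4,5}.
From clues 1–2: Nikolai is in {2,3,4,5}.
From clues 1–3: Nikolai is in {3,4,5}.
From clues 1–4: Gus is in {4,6}.
From clues 1–5: Ravi is in {1,5}.
From clues 1–6: Ravi → floor 1, Viktor → floor 2, Ines → floor 3, Ben → floor 4, Nikolai → floor 5, Gus → floor 6.

Ravi, Viktor, Ines, Ben, Nikolai, Gus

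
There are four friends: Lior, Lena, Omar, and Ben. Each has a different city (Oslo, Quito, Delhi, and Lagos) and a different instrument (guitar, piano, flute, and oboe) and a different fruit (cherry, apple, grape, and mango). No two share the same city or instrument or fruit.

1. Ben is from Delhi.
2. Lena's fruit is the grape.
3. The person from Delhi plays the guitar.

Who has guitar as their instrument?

Ben

With clues 1–3, Lena, Lior, and Omar are impossible for the one with instrument guitar.
That leaves Ben.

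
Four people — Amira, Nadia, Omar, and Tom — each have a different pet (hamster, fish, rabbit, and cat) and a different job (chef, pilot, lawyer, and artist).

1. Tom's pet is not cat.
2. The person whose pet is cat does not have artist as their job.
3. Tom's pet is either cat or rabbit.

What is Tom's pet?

Clue 1 rules out cat for Tom's pet.
With clues 1–3, fish and hamster are impossible for Tom's pet.
That leaves rabbit.

rabbit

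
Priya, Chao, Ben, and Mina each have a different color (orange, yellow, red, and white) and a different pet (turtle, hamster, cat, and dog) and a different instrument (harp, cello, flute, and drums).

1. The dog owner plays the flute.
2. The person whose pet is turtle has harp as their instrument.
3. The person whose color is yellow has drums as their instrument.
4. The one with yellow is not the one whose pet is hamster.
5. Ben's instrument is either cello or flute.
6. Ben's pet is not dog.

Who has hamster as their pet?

With clues 1–6, Chao, Mina, and Priya are impossible for the one with pet hamster.
That leaves Ben.

Ben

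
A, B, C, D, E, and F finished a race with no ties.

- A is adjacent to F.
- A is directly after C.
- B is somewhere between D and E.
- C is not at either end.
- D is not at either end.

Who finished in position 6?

With clues 1–2, A and C are ruled out for place 6.
With clues 1–3, B is ruled out for place 6.
With clues 1–5, D and E are ruled out for place 6.
So place 6 is F.

F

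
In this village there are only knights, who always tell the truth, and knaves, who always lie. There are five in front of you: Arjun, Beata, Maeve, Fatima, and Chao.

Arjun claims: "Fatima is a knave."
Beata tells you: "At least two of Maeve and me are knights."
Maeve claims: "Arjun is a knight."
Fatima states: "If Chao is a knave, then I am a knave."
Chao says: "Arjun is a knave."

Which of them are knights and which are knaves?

Consider Arjun. Suppose Arjun is a knight.
Then no assignment of the remaining roles makes every statement match its speaker's type — contradiction.
So Arjun is a knave.
With that fixed, Maeve's statement is false, so Maeve is a knave.
With that fixed, Chao's statement is true, so Chao is a knight.
With that fixed, Beata's statement is false, so Beata is a knave.
With that fixed, Fatima's statement is true, so Fatima is a knight.

Arjun: knave, Beata: knave, Maeve: knave, Fatima: knight, Chao: knight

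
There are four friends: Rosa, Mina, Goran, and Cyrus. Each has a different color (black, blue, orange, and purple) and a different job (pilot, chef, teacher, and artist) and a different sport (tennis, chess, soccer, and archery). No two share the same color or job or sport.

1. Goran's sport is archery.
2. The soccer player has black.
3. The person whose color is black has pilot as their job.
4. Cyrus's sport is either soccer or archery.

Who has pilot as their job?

Cyrus

With clues 1–3, Goran is impossible for the one with job pilot.
With clues 1–4, Mina and Rosa are impossible for the one with job pilot.
That leaves Cyrus.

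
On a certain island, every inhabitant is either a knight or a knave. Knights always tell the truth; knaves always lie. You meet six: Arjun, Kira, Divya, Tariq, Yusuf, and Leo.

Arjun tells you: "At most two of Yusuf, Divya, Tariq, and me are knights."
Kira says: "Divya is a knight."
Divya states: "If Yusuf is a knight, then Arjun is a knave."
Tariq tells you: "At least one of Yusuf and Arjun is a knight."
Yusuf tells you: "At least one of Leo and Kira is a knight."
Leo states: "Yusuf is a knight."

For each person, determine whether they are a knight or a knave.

Arjun: knave, Kira: knight, Divya: knight, Tariq: knight, Yusuf: knight, Leo: knight

Consider Arjun. Suppose Arjun is a knight.
Then no assignment of the remaining roles makes every statement match its speaker's type — contradiction.
So Arjun is a knave.
With that fixed, Divya's statement is true, so Divya is a knight.
With that fixed, Kira's statement is true, so Kira is a knight.
With that fixed, Yusuf's statement is true, so Yusuf is a knight.
With that fixed, Leo's statement is true, so Leo is a knight.
With that fixed, Tariq's statement is true, so Tariq is a knight.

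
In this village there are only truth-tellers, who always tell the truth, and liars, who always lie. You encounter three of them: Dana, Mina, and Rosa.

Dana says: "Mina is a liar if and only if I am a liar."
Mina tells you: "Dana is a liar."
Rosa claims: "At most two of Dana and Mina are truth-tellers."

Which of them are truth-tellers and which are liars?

Regardless of anyone's role, Rosa's statement is true, so Rosa is a truth-teller.
Consider Dana. Suppose Dana is a truth-teller.
Then no assignment of the remaining roles makes every statement match its speaker's type — contradiction.
So Dana is a liar.
With that fixed, Mina's statement is true, so Mina is a truth-teller.

Dana: liar, Mina: truth-teller, Rosa: truth-teller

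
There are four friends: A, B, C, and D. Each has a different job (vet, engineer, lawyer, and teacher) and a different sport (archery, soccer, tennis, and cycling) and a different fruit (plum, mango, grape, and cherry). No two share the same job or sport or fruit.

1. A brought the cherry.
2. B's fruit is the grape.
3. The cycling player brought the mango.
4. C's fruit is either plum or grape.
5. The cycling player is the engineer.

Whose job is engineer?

D

With clues 1–5, A, B, and C are impossible for the one with job engineer.
That leaves D.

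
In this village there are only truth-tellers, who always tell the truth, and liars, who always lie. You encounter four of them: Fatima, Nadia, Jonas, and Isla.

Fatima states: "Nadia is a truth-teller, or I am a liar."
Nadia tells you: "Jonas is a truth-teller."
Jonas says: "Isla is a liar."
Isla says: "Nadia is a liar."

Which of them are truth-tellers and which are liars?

Fatima: truth-teller, Nadia: truth-teller, Jonas: truth-teller, Isla: liar

Consider Fatima. Suppose Fatima is a liar.
Then Fatima's own statement would have to be false, but it can't be — contradiction.
So Fatima is a truth-teller.
Consider Nadia. Suppose Nadia is a liar.
Then Fatima's statement comes out false, contradicting Fatima being a truth-teller.
So Nadia is a truth-teller.
With that fixed, Isla's statement is false, so Isla is a liar.
With that fixed, Jonas's statement is true, so Jonas is a truth-teller.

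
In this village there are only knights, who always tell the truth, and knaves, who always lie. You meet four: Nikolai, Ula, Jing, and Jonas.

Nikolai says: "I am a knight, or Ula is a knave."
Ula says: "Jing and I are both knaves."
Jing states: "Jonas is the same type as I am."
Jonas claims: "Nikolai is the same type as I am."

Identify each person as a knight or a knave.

Nikolai: knight, Ula: knave, Jing: knight, Jonas: knight

Consider Nikolai. Suppose Nikolai is a knave.
Then whichever role Jonas has, Jonas's statement has the wrong truth value — contradiction.
So Nikolai is a knight.
Consider Ula. Suppose Ula is a knight.
Then Ula's own statement would have to be true, but it can't be — contradiction.
So Ula is a knave.
Consider Jing. Suppose Jing is a knave.
Then Ula's statement comes out true, contradicting Ula being a knave.
So Jing is a knight.
Consider Jonas. Suppose Jonas is a knave.
Then Jing's statement comes out false, contradicting Jing being a knight.
So Jonas is a knight.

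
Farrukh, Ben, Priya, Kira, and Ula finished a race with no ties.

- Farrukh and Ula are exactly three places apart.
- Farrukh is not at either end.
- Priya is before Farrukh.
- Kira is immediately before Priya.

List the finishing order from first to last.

Ula, Kira, Priya, Farrukh, Ben

From clue 1: Farrukh is in {1,2,4,5}.
From clues 1–2: Farrukh is in {2,4}.
From clues 1–4: Ula → place 1, Kira → place 2, Priya → place 3, Farrukh → place 4, Ben → place 5.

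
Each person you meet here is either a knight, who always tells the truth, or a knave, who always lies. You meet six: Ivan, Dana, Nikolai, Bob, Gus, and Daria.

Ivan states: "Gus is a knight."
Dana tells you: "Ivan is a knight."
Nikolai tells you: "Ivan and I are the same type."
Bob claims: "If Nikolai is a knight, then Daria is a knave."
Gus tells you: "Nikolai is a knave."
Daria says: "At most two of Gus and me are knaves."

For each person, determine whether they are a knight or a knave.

Regardless of anyone's role, Daria's statement is true, so Daria is a knight.
Consider Ivan. Suppose Ivan is a knave.
Then whichever role Nikolai has, Nikolai's statement has the wrong truth value — contradiction.
So Ivan is a knight.
With that fixed, Dana's statement is true, so Dana is a knight.
Consider Nikolai. Suppose Nikolai is a knight.
Then no assignment of the remaining roles makes every statement match its speaker's type — contradiction.
So Nikolai is a knave.
With that fixed, Bob's statement is true, so Bob is a knight.
With that fixed, Gus's statement is true, so Gus is a knight.

Ivan: knight, Dana: knight, Nikolai: knave, Bob: knight, Gus: knight, Daria: knight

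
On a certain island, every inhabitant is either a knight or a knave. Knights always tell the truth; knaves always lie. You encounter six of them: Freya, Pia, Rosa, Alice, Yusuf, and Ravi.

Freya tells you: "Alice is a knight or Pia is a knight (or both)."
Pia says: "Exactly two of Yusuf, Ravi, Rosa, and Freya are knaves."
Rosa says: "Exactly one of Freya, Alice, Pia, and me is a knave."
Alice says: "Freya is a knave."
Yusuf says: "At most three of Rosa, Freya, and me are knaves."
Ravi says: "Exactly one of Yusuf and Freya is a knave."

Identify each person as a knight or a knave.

Regardless of anyone's role, Yusuf's statement is true, so Yusuf is a knight.
Consider Freya. Suppose Freya is a knave.
Then no assignment of the remaining roles makes every statement match its speaker's type — contradiction.
So Freya is a knight.
With that fixed, Alice's statement is false, so Alice is a knave.
With that fixed, Ravi's statement is false, so Ravi is a knave.
Consider Pia. Suppose Pia is a knave.
Then Freya's statement comes out false, contradicting Freya being a knight.
So Pia is a knight.
Consider Rosa. Suppose Rosa is a knight.
Then Pia's statement comes out false, contradicting Pia being a knight.
So Rosa is a knave.

Freya: knight, Pia: knight, Rosa: knave, Alice: knave, Yusuf: knight, Ravi: knave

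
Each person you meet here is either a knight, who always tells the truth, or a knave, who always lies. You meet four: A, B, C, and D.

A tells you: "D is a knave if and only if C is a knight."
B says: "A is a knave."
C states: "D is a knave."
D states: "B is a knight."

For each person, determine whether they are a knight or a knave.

A: knight, B: knave, C: knight, D: knave

Consider A. Suppose A is a knave.
Then no assignment of the remaining roles makes every statement match its speaker's type — contradiction.
So A is a knight.
With that fixed, B's statement is false, so B is a knave.
With that fixed, D's statement is false, so D is a knave.
With that fixed, C's statement is true, so C is a knight.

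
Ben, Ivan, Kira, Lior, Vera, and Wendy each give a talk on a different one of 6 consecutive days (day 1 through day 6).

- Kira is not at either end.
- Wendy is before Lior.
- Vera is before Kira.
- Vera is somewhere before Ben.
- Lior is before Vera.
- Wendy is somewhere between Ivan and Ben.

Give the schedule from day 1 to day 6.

From clue 1: Kira is in {2,3,4,5}.
From clues 1–5: Kira is in {4,5}.
From clues 1–6: Ivan → day 1, Wendy → day 2, Lior → day 3, Vera → day 4, Kira → day 5, Ben → day 6.

Ivan, Wendy, Lior, Vera, Kira, Ben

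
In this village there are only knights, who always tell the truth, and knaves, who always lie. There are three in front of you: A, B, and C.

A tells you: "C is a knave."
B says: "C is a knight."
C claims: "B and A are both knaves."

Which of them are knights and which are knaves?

A: knight, B: knave, C: knave

Consider A. Suppose A is a knave.
Then no assignment of the remaining roles makes every statement match its speaker's type — contradiction.
So A is a knight.
With that fixed, C's statement is false, so C is a knave.
With that fixed, B's statement is false, so B is a knave.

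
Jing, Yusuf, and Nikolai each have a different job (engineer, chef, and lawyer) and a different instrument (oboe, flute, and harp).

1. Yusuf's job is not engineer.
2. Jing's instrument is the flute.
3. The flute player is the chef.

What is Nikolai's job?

engineer

With clues 1–3, chef and lawyer are impossible for Nikolai's job.
That leaves engineer.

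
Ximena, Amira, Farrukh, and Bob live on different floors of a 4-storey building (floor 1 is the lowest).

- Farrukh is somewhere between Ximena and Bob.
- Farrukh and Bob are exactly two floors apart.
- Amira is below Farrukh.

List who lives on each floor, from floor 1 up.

Bob, Amira, Farrukh, Ximena

From clue 1: Farrukh is in {2,3}.
From clues 1–2: Ximena is in {1,4}.
From clues 1–3: Bob → floor 1, Amira → floor 2, Farrukh → floor 3, Ximena → floor 4.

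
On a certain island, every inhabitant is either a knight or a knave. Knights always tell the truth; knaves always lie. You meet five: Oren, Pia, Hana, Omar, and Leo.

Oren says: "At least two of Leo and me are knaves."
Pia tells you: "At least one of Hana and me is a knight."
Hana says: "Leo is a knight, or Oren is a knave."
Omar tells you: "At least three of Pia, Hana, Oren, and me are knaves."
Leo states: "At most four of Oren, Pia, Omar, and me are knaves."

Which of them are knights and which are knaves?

Oren: knave, Pia: knight, Hana: knight, Omar: knave, Leo: knight

Regardless of anyone's role, Leo's statement is true, so Leo is a knight.
With that fixed, Oren's statement is false, so Oren is a knave.
With that fixed, Hana's statement is true, so Hana is a knight.
With that fixed, Pia's statement is true, so Pia is a knight.
With that fixed, Omar's statement is false, so Omar is a knave.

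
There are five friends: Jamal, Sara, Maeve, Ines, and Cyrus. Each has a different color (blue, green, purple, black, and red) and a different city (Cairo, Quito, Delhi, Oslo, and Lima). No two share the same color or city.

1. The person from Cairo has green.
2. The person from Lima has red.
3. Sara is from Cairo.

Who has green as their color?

With clues 1–3, Cyrus, Ines, Jamal, and Maeve are impossible for the one with color green.
That leaves Sara.

Sara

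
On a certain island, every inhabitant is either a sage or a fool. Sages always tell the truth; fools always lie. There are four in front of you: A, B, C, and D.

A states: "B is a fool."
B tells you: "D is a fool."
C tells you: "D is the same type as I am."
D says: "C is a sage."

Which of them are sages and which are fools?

A: sage, B: fool, C: sage, D: sage

Consider A. Suppose A is a fool.
Then no assignment of the remaining roles makes every statement match its speaker's type — contradiction.
So A is a sage.
Consider B. Suppose B is a sage.
Then A's statement comes out false, contradicting A being a sage.
So B is a fool.
Consider C. Suppose C is a fool.
Then no assignment of the remaining roles makes every statement match its speaker's type — contradiction.
So C is a sage.
With that fixed, D's statement is true, so D is a sage.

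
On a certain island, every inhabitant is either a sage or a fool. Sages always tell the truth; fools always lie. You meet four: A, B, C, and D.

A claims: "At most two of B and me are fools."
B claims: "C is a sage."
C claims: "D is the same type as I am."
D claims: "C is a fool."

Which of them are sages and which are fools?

A: sage, B: fool, C: fool, D: sage

Regardless of anyone's role, A's statement is true, so A is a sage.
Consider B. Suppose B is a sage.
Then no assignment of the remaining roles makes every statement match its speaker's type — contradiction.
So B is a fool.
Consider C. Suppose C is a sage.
Then B's statement comes out true, contradicting B being a fool.
So C is a fool.
With that fixed, D's statement is true, so D is a sage.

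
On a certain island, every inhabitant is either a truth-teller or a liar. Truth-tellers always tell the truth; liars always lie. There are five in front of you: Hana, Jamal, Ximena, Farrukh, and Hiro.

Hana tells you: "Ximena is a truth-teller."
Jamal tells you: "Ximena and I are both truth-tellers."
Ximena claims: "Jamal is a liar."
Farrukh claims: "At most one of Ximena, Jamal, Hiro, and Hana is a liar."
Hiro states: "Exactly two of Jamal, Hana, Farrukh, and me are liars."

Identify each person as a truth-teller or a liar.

Hana: truth-teller, Jamal: liar, Ximena: truth-teller, Farrukh: liar, Hiro: liar

Consider Hana. Suppose Hana is a liar.
Then no assignment of the remaining roles makes every statement match its speaker's type — contradiction.
So Hana is a truth-teller.
Consider Jamal. Suppose Jamal is a truth-teller.
Then no assignment of the remaining roles makes every statement match its speaker's type — contradiction.
So Jamal is a liar.
With that fixed, Ximena's statement is true, so Ximena is a truth-teller.
Consider Farrukh. Suppose Farrukh is a truth-teller.
Then whichever role Hiro has, Hiro's statement has the wrong truth value — contradiction.
So Farrukh is a liar.
Consider Hiro. Suppose Hiro is a truth-teller.
Then Farrukh's statement comes out true, contradicting Farrukh being a liar.
So Hiro is a liar.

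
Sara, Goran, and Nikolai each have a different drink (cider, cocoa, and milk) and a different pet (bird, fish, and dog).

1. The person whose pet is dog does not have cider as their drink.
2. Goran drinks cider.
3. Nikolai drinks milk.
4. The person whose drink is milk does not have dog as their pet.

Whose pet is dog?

With clues 1–2, Goran is impossible for the one with pet dog.
With clues 1–4, Nikolai is impossible for the one with pet dog.
That leaves Sara.

Sara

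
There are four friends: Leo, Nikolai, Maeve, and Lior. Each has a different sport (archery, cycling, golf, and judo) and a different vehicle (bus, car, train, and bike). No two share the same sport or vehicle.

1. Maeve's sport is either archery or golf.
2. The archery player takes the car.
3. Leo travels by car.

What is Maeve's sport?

golf

Clue 1 rules out cycling and judo for Maeve's sport.
With clues 1–3, archery is impossible for Maeve's sport.
That leaves golf.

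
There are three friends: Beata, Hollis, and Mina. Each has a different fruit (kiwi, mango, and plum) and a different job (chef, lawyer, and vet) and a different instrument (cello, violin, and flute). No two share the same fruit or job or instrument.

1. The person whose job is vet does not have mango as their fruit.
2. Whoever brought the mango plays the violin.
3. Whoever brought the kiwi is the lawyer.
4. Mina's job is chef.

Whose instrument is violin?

With clues 1–4, Beata and Hollis are impossible for the one with instrument violin.
That leaves Mina.

Mina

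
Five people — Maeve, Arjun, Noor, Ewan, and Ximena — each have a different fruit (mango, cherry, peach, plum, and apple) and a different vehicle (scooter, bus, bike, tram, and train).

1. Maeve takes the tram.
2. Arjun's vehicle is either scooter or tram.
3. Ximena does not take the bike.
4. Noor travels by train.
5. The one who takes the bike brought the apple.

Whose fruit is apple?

Ewan

With clues 1–5, Arjun, Maeve, Noor, and Ximena are impossible for the one with fruit apple.
That leaves Ewan.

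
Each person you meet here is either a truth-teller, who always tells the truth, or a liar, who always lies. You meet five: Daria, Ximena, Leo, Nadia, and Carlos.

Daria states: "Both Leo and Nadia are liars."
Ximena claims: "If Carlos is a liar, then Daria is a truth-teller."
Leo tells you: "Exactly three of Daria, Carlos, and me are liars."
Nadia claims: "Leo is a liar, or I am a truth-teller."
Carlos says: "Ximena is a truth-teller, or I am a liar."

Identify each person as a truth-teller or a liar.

Consider Daria. Suppose Daria is a truth-teller.
Then no assignment of the remaining roles makes every statement match its speaker's type — contradiction.
So Daria is a liar.
Consider Ximena. Suppose Ximena is a liar.
Then whichever role Carlos has, Carlos's statement has the wrong truth value — contradiction.
So Ximena is a truth-teller.
With that fixed, Carlos's statement is true, so Carlos is a truth-teller.
With that fixed, Leo's statement is false, so Leo is a liar.
With that fixed, Nadia's statement is true, so Nadia is a truth-teller.

Daria: liar, Ximena: truth-teller, Leo: liar, Nadia: truth-teller, Carlos: truth-teller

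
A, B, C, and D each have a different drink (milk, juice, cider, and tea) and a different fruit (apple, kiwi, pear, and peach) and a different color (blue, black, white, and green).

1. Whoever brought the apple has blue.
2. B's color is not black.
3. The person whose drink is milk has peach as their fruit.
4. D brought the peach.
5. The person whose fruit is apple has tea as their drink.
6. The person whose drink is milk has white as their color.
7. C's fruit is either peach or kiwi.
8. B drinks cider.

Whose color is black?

C

With clues 1–2, B is impossible for the one with color black.
With clues 1–6, D is impossible for the one with color black.
With clues 1–8, A is impossible for the one with color black.
That leaves C.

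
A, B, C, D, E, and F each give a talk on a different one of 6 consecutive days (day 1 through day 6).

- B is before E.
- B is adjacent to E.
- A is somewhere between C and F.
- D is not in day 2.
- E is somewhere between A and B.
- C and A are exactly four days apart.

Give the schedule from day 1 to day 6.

C, B, E, D, A, F

From clue 1: B is in {1,2,3,4,5}.
From clues 1–3: A is in {2,3,4,5}.
From clues 1–5: A is in {4,5}.
From clues 1–6: C → day 1, B → day 2, E → day 3, D → day 4, A → day 5, F → day 6.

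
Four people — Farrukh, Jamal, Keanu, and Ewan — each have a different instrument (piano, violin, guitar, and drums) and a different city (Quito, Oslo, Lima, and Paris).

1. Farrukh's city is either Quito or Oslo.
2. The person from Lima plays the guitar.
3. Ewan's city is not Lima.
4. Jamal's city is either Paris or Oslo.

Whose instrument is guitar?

Keanu

With clues 1–2, Farrukh is impossible for the one with instrument guitar.
With clues 1–3, Ewan is impossible for the one with instrument guitar.
With clues 1–4, Jamal is impossible for the one with instrument guitar.
That leaves Keanu.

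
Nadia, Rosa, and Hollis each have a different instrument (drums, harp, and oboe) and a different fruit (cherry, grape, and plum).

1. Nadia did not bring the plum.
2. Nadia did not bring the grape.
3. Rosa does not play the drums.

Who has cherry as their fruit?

Nadia

With clues 1–2, Hollis and Rosa are impossible for the one with fruit cherry.
That leaves Nadia.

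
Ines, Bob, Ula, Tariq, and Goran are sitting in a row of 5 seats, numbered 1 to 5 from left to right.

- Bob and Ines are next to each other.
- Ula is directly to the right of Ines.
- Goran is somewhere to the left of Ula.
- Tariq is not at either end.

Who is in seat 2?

Tariq

With clues 1–2, Ula is ruled out for seat 2.
With clues 1–3, Ines is ruled out for seat 2.
With clues 1–4, Bob and Goran are ruled out for seat 2.
So seat 2 is Tariq.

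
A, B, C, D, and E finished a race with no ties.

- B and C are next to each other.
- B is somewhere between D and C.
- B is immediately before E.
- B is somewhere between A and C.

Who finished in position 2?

B

With clues 1–3, A, D, and E are ruled out for place 2.
With clues 1–4, C is ruled out for place 2.
So place 2 is B.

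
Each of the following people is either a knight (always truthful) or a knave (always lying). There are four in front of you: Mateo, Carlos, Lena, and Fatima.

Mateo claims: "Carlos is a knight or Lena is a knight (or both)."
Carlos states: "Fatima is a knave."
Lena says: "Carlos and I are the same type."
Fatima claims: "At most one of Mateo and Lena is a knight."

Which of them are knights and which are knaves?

Consider Mateo. Suppose Mateo is a knave.
Then no assignment of the remaining roles makes every statement match its speaker's type — contradiction.
So Mateo is a knight.
Consider Carlos. Suppose Carlos is a knave.
Then whichever role Lena has, Lena's statement has the wrong truth value — contradiction.
So Carlos is a knight.
Consider Lena. Suppose Lena is a knave.
Then no assignment of the remaining roles makes every statement match its speaker's type — contradiction.
So Lena is a knight.
With that fixed, Fatima's statement is false, so Fatima is a knave.

Mateo: knight, Carlos: knight, Lena: knight, Fatima: knave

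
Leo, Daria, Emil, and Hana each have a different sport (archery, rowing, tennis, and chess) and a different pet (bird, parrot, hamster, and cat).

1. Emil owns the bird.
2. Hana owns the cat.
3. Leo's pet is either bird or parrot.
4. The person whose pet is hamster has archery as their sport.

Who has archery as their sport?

With clues 1–4, Emil, Hana, and Leo are impossible for the one with sport archery.
That leaves Daria.

Daria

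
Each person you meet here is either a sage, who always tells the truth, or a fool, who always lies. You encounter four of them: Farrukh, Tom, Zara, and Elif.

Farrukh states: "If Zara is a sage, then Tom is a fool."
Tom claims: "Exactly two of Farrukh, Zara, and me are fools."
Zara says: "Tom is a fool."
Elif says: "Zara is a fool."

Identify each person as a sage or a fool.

Farrukh: sage, Tom: fool, Zara: sage, Elif: fool

Consider Farrukh. Suppose Farrukh is a fool.
Then no assignment of the remaining roles makes every statement match its speaker's type — contradiction.
So Farrukh is a sage.
Consider Tom. Suppose Tom is a sage.
Then Tom's own statement would have to be true, but it can't be — contradiction.
So Tom is a fool.
With that fixed, Zara's statement is true, so Zara is a sage.
With that fixed, Elif's statement is false, so Elif is a fool.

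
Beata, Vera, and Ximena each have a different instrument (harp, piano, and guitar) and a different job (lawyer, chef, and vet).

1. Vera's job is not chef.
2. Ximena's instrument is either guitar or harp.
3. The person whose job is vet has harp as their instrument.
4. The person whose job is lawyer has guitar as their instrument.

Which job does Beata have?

With clues 1–4, lawyer and vet are impossible for Beata's job.
That leaves chef.

chef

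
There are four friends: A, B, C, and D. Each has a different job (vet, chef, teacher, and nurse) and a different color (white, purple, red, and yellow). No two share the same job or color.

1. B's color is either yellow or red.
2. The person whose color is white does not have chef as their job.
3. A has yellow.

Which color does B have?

Clue 1 rules out purple and white for B's color.
With clues 1–3, yellow is impossible for B's color.
That leaves red.

red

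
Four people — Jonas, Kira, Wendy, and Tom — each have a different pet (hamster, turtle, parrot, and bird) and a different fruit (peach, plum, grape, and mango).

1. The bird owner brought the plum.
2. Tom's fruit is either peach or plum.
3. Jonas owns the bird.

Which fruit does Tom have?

peach

With clues 1–2, grape and mango are impossible for Tom's fruit.
With clues 1–3, plum is impossible for Tom's fruit.
That leaves peach.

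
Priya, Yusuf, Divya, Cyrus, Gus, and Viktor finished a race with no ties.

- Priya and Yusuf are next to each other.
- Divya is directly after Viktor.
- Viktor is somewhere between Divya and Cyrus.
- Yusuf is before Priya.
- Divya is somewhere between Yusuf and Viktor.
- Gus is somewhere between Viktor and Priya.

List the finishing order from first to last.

Cyrus, Viktor, Divya, Gus, Yusuf, Priya

From clues 1–2: Divya is in {2,3,4,5,6}.
From clues 1–3: Divya is in {3,4,5,6}.
From clues 1–5: Priya is in {5,6}.
From clues 1–6: Cyrus → place 1, Viktor → place 2, Divya → place 3, Gus → place 4, Yusuf → place 5, Priya → place 6.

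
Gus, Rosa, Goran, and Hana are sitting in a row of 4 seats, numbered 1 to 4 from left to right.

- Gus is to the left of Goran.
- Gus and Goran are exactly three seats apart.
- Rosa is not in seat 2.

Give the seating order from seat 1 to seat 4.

Gus, Hana, Rosa, Goran

From clue 1: Gus is in {1,2,3}.
From clues 1–2: Gus → seat 1, Goran → seat 4.
From clues 1–3: Hana → seat 2, Rosa → seat 3.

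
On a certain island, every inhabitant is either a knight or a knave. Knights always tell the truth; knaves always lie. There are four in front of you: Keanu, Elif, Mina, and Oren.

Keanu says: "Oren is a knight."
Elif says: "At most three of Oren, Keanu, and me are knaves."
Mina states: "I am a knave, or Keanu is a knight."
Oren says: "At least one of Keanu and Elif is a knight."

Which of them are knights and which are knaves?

Keanu: knight, Elif: knight, Mina: knight, Oren: knight

Regardless of anyone's role, Elif's statement is true, so Elif is a knight.
With that fixed, Oren's statement is true, so Oren is a knight.
With that fixed, Keanu's statement is true, so Keanu is a knight.
With that fixed, Mina's statement is true, so Mina is a knight.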